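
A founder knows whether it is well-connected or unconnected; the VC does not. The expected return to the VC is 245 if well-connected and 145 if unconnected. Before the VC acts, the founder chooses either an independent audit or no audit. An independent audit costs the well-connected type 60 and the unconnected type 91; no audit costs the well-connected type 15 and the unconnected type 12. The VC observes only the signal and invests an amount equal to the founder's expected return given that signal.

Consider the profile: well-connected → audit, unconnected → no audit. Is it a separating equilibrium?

If types separate, audit earns payment 245 and no audit earns 145.
Well-connected: audit gives 245 − 60 = 185; no audit gives 145 − 15 = 130. No deviation. ✓
Unconnected: no audit gives 145 − 12 = 133; audit gives 245 − 91 = 154. Would deviate. ✗

No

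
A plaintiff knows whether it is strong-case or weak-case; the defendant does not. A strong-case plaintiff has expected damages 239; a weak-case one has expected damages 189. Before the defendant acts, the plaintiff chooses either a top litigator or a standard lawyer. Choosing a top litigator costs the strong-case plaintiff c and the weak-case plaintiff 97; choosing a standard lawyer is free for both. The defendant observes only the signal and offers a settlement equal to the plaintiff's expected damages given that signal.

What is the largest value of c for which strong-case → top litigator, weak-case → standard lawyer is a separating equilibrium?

50

Under separation: top litigator → strong-case (pays 239); standard lawyer → weak-case (pays 189).
Weak-case: 189 − 0 = 189 ≥ 239 − 97 = 142. Holds regardless of c. ✓
Strong-case: 239 − c ≥ 189 − 0, so c ≤ 239 − 189 = 50.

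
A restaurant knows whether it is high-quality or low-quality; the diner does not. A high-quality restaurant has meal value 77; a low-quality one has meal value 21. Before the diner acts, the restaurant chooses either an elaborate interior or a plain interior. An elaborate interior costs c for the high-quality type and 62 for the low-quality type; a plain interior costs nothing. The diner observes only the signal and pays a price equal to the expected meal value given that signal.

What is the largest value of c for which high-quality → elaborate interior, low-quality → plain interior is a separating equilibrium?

56

Under separation: elaborate interior → high-quality (pays 77); plain interior → low-quality (pays 21).
Low-quality: 21 − 0 = 21 ≥ 77 − 62 = 15. Holds regardless of c. ✓
High-quality: 77 − c ≥ 21 − 0, so c ≤ 77 − 21 = 56.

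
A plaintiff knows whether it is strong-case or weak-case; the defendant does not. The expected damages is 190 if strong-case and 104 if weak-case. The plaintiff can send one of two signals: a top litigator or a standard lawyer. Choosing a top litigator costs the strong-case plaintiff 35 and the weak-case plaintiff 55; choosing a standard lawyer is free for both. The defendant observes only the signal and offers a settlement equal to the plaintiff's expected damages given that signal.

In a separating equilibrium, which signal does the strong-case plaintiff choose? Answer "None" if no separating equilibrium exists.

None

Try strong-case → top litigator, weak-case → standard lawyer:
  Under separation the defendant infers type exactly: top litigator → strong-case (pays 190), standard lawyer → weak-case (pays 104).
  Strong-case: top litigator gives 190 − 35 = 155; standard lawyer gives 104 − 0 = 104. No deviation. ✓
  Weak-case: standard lawyer gives 104 − 0 = 104; top litigator gives 190 − 55 = 135. Would deviate. ✗
Try strong-case → standard lawyer, weak-case → top litigator:
  Under separation the defendant infers type exactly: standard lawyer → strong-case (pays 190), top litigator → weak-case (pays 104).
  Strong-case: standard lawyer gives 190 − 0 = 190; top litigator gives 104 − 35 = 69. No deviation. ✓
  Weak-case: top litigator gives 104 − 55 = 49; standard lawyer gives 190 − 0 = 190. Would deviate. ✗
Neither assignment is incentive-compatible.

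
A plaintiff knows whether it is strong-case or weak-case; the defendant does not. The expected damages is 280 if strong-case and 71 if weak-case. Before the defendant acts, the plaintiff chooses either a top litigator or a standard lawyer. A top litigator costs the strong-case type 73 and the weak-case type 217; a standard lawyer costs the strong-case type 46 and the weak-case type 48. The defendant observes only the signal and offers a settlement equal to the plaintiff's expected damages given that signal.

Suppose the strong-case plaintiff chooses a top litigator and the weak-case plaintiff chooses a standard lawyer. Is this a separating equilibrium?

Under separation the defendant infers type exactly: top litigator → strong-case (pays 280), standard lawyer → weak-case (pays 71).
Strong-case: top litigator gives 280 − 73 = 207; standard lawyer gives 71 − 46 = 25. No deviation. ✓
Weak-case: standard lawyer gives 71 − 48 = 23; top litigator gives 280 − 217 = 63. Would deviate. ✗

No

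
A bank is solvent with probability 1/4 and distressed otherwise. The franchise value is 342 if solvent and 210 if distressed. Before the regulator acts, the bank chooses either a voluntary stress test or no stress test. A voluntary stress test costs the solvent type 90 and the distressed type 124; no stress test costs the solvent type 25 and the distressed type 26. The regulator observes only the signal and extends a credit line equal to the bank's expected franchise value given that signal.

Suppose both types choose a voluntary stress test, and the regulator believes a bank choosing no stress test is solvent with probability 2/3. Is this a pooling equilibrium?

No

On the equilibrium path (stress test) the regulator holds the prior 1/4 and pays 1/4·342 + 3/4·210 = 243. Off-path (no stress test) belief 2/3 gives 2/3·342 + 1/3·210 = 298.
Solvent: stress test gives 243 − 90 = 153; no stress test gives 298 − 25 = 273. Deviates. ✗
Distressed: stress test gives 243 − 124 = 119; no stress test gives 298 − 26 = 272. Deviates. ✗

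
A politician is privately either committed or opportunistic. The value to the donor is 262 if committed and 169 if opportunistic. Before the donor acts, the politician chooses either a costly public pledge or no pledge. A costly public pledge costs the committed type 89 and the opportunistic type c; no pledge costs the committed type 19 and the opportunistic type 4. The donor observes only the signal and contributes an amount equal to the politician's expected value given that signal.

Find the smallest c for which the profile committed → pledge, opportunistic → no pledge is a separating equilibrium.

Under separation: pledge → committed (pays 262); no pledge → opportunistic (pays 169).
Committed: 262 − 89 = 173 ≥ 169 − 19 = 150. Holds regardless of c. ✓
Opportunistic: 169 − 4 ≥ 262 − c, so c ≥ 262 − 165 = 97.

97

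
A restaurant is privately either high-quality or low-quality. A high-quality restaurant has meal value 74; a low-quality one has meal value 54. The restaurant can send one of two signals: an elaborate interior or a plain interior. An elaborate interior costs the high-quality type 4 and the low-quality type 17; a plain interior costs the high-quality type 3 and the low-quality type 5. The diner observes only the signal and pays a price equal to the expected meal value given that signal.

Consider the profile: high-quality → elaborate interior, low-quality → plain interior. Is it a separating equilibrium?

No

If types separate, elaborate interior earns payment 74 and plain interior earns 54.
High-quality: elaborate interior gives 74 − 4 = 70; plain interior gives 54 − 3 = 51. No deviation. ✓
Low-quality: plain interior gives 54 − 5 = 49; elaborate interior gives 74 − 17 = 57. Would deviate. ✗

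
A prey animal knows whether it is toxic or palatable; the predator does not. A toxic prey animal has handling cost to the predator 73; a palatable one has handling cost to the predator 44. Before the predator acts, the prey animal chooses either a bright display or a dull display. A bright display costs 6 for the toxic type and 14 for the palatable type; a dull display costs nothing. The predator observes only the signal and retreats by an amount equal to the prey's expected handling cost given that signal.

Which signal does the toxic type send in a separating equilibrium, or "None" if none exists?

None

Try toxic → bright display, palatable → dull display:
  Under separation the predator infers type exactly: bright display → toxic (pays 73), dull display → palatable (pays 44).
  Toxic: bright display gives 73 − 6 = 67; dull display gives 44 − 0 = 44. No deviation. ✓
  Palatable: dull display gives 44 − 0 = 44; bright display gives 73 − 14 = 59. Would deviate. ✗
Try toxic → dull display, palatable → bright display:
  Under separation the predator infers type exactly: dull display → toxic (pays 73), bright display → palatable (pays 44).
  Toxic: dull display gives 73 − 0 = 73; bright display gives 44 − 6 = 38. No deviation. ✓
  Palatable: bright display gives 44 − 14 = 30; dull display gives 73 − 0 = 73. Would deviate. ✗
Neither assignment is incentive-compatible.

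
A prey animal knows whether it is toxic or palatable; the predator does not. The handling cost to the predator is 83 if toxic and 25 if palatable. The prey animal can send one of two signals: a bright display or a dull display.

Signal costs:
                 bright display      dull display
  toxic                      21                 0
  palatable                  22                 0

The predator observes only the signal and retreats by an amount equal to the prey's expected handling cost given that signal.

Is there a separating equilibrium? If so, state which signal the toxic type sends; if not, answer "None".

None

Try toxic → bright display, palatable → dull display:
  If types separate, bright display earns payment 83 and dull display earns 25.
  Toxic: bright display gives 83 − 21 = 62; dull display gives 25 − 0 = 25. No deviation. ✓
  Palatable: dull display gives 25 − 0 = 25; bright display gives 83 − 22 = 61. Would deviate. ✗
Try toxic → dull display, palatable → bright display:
  If types separate, dull display earns payment 83 and bright display earns 25.
  Toxic: dull display gives 83 − 0 = 83; bright display gives 25 − 21 = 4. No deviation. ✓
  Palatable: bright display gives 25 − 22 = 3; dull display gives 83 − 0 = 83. Would deviate. ✗
Neither assignment is incentive-compatible.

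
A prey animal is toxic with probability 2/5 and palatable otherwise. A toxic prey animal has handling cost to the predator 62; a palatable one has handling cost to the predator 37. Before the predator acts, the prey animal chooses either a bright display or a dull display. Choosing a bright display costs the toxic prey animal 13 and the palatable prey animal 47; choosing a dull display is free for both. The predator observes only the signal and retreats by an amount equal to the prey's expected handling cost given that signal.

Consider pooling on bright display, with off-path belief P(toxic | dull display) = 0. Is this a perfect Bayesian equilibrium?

At the pooled signal (bright display) the predator holds the prior 2/5 and pays 2/5·62 + 3/5·37 = 47. Off-path (dull display) belief 0 gives 0·62 + 1·37 = 37.
Toxic: bright display gives 47 − 13 = 34; dull display gives 37 − 0 = 37. Deviates. ✗
Palatable: bright display gives 47 − 47 = 0; dull display gives 37 − 0 = 37. Deviates. ✗

No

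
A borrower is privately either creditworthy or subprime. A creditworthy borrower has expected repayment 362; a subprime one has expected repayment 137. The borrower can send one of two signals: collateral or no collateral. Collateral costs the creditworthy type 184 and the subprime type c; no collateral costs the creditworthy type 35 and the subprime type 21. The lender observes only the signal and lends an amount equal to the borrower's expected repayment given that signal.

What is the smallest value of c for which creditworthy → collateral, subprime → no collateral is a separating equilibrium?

Under separation: collateral → creditworthy (pays 362); no collateral → subprime (pays 137).
Creditworthy: 362 − 184 = 178 ≥ 137 − 35 = 102. Holds regardless of c. ✓
Subprime: 137 − 21 ≥ 362 − c, so c ≥ 362 − 116 = 246.

246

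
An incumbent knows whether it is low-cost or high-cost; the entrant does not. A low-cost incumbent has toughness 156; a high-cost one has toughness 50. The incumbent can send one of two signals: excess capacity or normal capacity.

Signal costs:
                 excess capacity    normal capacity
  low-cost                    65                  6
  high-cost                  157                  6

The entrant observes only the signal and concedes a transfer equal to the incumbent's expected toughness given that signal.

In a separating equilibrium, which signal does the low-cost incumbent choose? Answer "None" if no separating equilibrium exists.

Try low-cost → excess capacity, high-cost → normal capacity:
  If types separate, excess capacity earns payment 156 and normal capacity earns 50.
  Low-cost: excess capacity gives 156 − 65 = 91; normal capacity gives 50 − 6 = 44. No deviation. ✓
  High-cost: normal capacity gives 50 − 6 = 44; excess capacity gives 156 − 157 = -1. No deviation. ✓
Both hold — the low-cost type sends excess capacity.

excess capacity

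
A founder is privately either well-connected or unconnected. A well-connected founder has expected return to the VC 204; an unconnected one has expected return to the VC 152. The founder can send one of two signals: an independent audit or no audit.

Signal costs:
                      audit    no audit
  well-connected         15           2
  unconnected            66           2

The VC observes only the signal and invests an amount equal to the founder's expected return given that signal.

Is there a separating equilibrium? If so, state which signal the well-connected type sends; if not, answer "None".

audit

Try well-connected → audit, unconnected → no audit:
  If types separate, audit earns payment 204 and no audit earns 152.
  Well-connected: audit gives 204 − 15 = 189; no audit gives 152 − 2 = 150. No deviation. ✓
  Unconnected: no audit gives 152 − 2 = 150; audit gives 204 − 66 = 138. No deviation. ✓
Both hold — the well-connected type sends audit.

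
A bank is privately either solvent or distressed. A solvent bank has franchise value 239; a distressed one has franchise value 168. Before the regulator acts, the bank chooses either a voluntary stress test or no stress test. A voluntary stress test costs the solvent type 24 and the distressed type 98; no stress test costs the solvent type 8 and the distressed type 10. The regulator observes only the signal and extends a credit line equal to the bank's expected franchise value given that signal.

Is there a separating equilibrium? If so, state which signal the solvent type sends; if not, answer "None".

Try solvent → stress test, distressed → no stress test:
  If types separate, stress test earns payment 239 and no stress test earns 168.
  Solvent: stress test gives 239 − 24 = 215; no stress test gives 168 − 8 = 160. No deviation. ✓
  Distressed: no stress test gives 168 − 10 = 158; stress test gives 239 − 98 = 141. No deviation. ✓
Both hold — the solvent type sends stress test.

stress test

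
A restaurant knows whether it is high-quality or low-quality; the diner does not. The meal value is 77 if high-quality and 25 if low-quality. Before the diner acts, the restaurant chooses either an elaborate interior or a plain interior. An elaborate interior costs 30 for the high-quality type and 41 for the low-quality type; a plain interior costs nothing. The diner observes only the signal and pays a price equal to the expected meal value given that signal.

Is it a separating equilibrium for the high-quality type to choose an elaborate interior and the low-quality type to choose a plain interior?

No

If types separate, elaborate interior earns payment 77 and plain interior earns 25.
High-quality: elaborate interior gives 77 − 30 = 47; plain interior gives 25 − 0 = 25. No deviation. ✓
Low-quality: plain interior gives 25 − 0 = 25; elaborate interior gives 77 − 41 = 36. Would deviate. ✗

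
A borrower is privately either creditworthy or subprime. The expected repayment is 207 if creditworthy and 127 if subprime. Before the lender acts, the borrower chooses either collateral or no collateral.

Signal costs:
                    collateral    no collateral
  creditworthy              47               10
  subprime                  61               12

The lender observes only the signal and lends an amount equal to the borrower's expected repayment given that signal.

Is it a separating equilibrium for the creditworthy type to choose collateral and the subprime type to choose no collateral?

No

Under separation the lender infers type exactly: collateral → creditworthy (pays 207), no collateral → subprime (pays 127).
Creditworthy: collateral gives 207 − 47 = 160; no collateral gives 127 − 10 = 117. No deviation. ✓
Subprime: no collateral gives 127 − 12 = 115; collateral gives 207 − 61 = 146. Would deviate. ✗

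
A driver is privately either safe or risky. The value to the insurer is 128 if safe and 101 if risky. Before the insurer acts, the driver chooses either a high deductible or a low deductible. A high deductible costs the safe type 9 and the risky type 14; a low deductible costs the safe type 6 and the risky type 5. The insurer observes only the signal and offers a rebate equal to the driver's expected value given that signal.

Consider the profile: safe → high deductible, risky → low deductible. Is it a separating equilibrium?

No

Under separation the insurer infers type exactly: high deductible → safe (pays 128), low deductible → risky (pays 101).
Safe: high deductible gives 128 − 9 = 119; low deductible gives 101 − 6 = 95. No deviation. ✓
Risky: low deductible gives 101 − 5 = 96; high deductible gives 128 − 14 = 114. Would deviate. ✗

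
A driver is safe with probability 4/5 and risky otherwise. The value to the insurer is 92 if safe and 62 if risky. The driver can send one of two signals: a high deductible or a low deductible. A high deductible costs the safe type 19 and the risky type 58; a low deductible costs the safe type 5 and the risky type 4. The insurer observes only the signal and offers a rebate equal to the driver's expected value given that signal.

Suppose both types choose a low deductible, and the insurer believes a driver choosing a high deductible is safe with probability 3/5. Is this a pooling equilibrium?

At the pooled signal (low deductible) the insurer holds the prior 4/5 and pays 4/5·92 + 1/5·62 = 86. Off-path (high deductible) belief 3/5 gives 3/5·92 + 2/5·62 = 80.
Safe: low deductible gives 86 − 5 = 81; high deductible gives 80 − 19 = 61. Stays. ✓
Risky: low deductible gives 86 − 4 = 82; high deductible gives 80 − 58 = 22. Stays. ✓

Yes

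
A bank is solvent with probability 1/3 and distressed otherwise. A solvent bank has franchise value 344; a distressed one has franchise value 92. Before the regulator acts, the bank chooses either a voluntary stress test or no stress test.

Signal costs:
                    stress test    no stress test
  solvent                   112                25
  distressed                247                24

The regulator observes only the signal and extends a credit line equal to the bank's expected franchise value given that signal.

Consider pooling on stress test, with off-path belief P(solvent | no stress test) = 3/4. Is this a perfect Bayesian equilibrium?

No

On the equilibrium path (stress test) the regulator holds the prior 1/3 and pays 1/3·344 + 2/3·92 = 176. Off-path (no stress test) belief 3/4 gives 3/4·344 + 1/4·92 = 281.
Solvent: stress test gives 176 − 112 = 64; no stress test gives 281 − 25 = 256. Deviates. ✗
Distressed: stress test gives 176 − 247 = -71; no stress test gives 281 − 24 = 257. Deviates. ✗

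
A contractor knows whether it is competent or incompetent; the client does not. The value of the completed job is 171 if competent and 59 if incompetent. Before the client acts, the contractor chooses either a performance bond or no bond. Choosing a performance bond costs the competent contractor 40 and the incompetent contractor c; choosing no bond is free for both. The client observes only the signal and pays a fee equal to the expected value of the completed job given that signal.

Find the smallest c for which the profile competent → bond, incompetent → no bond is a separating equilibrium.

112

Under separation: bond → competent (pays 171); no bond → incompetent (pays 59).
Competent: 171 − 40 = 131 ≥ 59 − 0 = 59. Holds regardless of c. ✓
Incompetent: 59 − 0 ≥ 171 − c, so c ≥ 171 − 59 = 112.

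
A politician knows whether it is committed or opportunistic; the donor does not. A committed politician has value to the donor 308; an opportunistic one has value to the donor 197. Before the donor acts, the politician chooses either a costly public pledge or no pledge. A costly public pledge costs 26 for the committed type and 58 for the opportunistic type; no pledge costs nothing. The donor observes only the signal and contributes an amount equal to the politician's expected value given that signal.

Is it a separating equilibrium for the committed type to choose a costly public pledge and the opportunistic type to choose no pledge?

No

If types separate, pledge earns payment 308 and no pledge earns 197.
Committed: pledge gives 308 − 26 = 282; no pledge gives 197 − 0 = 197. No deviation. ✓
Opportunistic: no pledge gives 197 − 0 = 197; pledge gives 308 − 58 = 250. Would deviate. ✗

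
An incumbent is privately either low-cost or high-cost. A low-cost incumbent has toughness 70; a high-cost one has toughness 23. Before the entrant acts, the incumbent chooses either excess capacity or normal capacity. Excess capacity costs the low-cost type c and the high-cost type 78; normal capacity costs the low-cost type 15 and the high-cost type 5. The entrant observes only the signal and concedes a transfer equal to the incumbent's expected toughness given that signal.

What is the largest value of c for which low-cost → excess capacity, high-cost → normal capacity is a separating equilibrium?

Under separation: excess capacity → low-cost (pays 70); normal capacity → high-cost (pays 23).
High-cost: 23 − 5 = 18 ≥ 70 − 78 = -8. Holds regardless of c. ✓
Low-cost: 70 − c ≥ 23 − 15, so c ≤ 70 − 8 = 62.

62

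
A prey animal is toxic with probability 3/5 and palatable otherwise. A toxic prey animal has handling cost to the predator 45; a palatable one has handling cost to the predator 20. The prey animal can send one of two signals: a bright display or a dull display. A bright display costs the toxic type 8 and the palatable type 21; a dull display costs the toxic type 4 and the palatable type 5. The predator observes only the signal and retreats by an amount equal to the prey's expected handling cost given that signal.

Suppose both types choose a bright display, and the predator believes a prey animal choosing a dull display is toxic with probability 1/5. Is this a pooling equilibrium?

On the equilibrium path (bright display) the predator holds the prior 3/5 and pays 3/5·45 + 2/5·20 = 35. Off-path (dull display) belief 1/5 gives 1/5·45 + 4/5·20 = 25.
Toxic: bright display gives 35 − 8 = 27; dull display gives 25 − 4 = 21. Stays. ✓
Palatable: bright display gives 35 − 21 = 14; dull display gives 25 − 5 = 20. Deviates. ✗

No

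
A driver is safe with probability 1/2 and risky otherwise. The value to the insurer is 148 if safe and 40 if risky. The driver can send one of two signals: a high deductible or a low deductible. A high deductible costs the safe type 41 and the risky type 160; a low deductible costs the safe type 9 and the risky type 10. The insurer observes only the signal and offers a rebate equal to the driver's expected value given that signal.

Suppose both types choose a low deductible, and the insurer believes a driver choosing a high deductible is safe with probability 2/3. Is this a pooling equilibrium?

Yes

At the pooled signal (low deductible) the insurer holds the prior 1/2 and pays 1/2·148 + 1/2·40 = 94. Off-path (high deductible) belief 2/3 gives 2/3·148 + 1/3·40 = 112.
Safe: low deductible gives 94 − 9 = 85; high deductible gives 112 − 41 = 71. Stays. ✓
Risky: low deductible gives 94 − 10 = 84; high deductible gives 112 − 160 = -48. Stays. ✓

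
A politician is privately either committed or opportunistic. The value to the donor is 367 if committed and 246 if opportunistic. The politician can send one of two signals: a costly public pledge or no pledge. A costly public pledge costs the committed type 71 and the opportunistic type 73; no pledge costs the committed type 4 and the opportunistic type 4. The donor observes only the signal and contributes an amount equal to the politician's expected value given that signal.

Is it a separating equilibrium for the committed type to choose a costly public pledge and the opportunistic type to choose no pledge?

Under separation the donor infers type exactly: pledge → committed (pays 367), no pledge → opportunistic (pays 246).
Committed: pledge gives 367 − 71 = 296; no pledge gives 246 − 4 = 242. No deviation. ✓
Opportunistic: no pledge gives 246 − 4 = 242; pledge gives 367 − 73 = 294. Would deviate. ✗

No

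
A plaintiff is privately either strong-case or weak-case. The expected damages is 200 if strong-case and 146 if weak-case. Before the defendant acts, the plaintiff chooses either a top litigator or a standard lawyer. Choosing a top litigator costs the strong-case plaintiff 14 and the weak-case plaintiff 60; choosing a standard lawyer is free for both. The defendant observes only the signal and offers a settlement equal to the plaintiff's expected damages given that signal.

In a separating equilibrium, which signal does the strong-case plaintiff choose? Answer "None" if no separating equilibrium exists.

Try strong-case → top litigator, weak-case → standard lawyer:
  Under separation the defendant infers type exactly: top litigator → strong-case (pays 200), standard lawyer → weak-case (pays 146).
  Strong-case: top litigator gives 200 − 14 = 186; standard lawyer gives 146 − 0 = 146. No deviation. ✓
  Weak-case: standard lawyer gives 146 − 0 = 146; top litigator gives 200 − 60 = 140. No deviation. ✓
Both hold — the strong-case type sends top litigator.

top litigator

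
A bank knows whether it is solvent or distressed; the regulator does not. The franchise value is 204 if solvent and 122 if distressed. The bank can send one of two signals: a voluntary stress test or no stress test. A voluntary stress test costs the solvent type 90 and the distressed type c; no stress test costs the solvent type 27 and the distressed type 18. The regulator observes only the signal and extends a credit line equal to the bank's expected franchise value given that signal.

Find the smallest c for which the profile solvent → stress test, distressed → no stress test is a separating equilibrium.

Under separation: stress test → solvent (pays 204); no stress test → distressed (pays 122).
Solvent: 204 − 90 = 114 ≥ 122 − 27 = 95. Holds regardless of c. ✓
Distressed: 122 − 18 ≥ 204 − c, so c ≥ 204 − 104 = 100.

100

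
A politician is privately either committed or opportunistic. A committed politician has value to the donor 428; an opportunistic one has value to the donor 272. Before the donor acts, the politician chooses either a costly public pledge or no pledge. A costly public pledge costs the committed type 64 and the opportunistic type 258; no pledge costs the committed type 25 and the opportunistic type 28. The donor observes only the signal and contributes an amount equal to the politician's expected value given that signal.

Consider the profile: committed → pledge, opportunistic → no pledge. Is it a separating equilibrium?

Yes

If types separate, pledge earns payment 428 and no pledge earns 272.
Committed: pledge gives 428 − 64 = 364; no pledge gives 272 − 25 = 247. No deviation. ✓
Opportunistic: no pledge gives 272 − 28 = 244; pledge gives 428 − 258 = 170. No deviation. ✓
Both incentive constraints hold.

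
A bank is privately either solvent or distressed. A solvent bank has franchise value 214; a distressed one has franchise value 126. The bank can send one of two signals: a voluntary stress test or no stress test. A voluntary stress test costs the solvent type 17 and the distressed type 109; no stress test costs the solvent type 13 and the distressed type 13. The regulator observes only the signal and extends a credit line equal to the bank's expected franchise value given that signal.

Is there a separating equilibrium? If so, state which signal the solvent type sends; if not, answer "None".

stress test

Try solvent → stress test, distressed → no stress test:
  If types separate, stress test earns payment 214 and no stress test earns 126.
  Solvent: stress test gives 214 − 17 = 197; no stress test gives 126 − 13 = 113. No deviation. ✓
  Distressed: no stress test gives 126 − 13 = 113; stress test gives 214 − 109 = 105. No deviation. ✓
Both hold — the solvent type sends stress test.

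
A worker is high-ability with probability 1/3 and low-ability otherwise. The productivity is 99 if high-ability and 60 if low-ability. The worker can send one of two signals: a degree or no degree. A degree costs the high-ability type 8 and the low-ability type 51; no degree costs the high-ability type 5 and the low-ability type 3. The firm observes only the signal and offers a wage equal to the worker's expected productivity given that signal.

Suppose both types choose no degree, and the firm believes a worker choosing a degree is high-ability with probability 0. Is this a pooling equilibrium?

On the equilibrium path (no degree) the firm holds the prior 1/3 and pays 1/3·99 + 2/3·60 = 73. Off-path (degree) belief 0 gives 0·99 + 1·60 = 60.
High-ability: no degree gives 73 − 5 = 68; degree gives 60 − 8 = 52. Stays. ✓
Low-ability: no degree gives 73 − 3 = 70; degree gives 60 − 51 = 9. Stays. ✓
Beliefs are Bayes-consistent on-path and both types best-respond.

Yes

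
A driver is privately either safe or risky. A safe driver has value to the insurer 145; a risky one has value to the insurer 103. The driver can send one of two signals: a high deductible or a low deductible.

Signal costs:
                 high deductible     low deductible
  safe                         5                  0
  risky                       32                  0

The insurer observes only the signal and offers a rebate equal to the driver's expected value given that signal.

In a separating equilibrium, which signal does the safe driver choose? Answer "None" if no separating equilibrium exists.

None

Try safe → high deductible, risky → low deductible:
  If types separate, high deductible earns payment 145 and low deductible earns 103.
  Safe: high deductible gives 145 − 5 = 140; low deductible gives 103 − 0 = 103. No deviation. ✓
  Risky: low deductible gives 103 − 0 = 103; high deductible gives 145 − 32 = 113. Would deviate. ✗
Try safe → low deductible, risky → high deductible:
  If types separate, low deductible earns payment 145 and high deductible earns 103.
  Safe: low deductible gives 145 − 0 = 145; high deductible gives 103 − 5 = 98. No deviation. ✓
  Risky: high deductible gives 103 − 32 = 71; low deductible gives 145 − 0 = 145. Would deviate. ✗
Neither assignment is incentive-compatible.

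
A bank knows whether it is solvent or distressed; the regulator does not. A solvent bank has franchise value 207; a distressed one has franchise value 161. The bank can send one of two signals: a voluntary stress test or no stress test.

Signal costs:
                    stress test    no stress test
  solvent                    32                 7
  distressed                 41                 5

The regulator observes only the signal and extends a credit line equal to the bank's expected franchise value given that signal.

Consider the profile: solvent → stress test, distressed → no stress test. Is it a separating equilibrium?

Under separation the regulator infers type exactly: stress test → solvent (pays 207), no stress test → distressed (pays 161).
Solvent: stress test gives 207 − 32 = 175; no stress test gives 161 − 7 = 154. No deviation. ✓
Distressed: no stress test gives 161 − 5 = 156; stress test gives 207 − 41 = 166. Would deviate. ✗

No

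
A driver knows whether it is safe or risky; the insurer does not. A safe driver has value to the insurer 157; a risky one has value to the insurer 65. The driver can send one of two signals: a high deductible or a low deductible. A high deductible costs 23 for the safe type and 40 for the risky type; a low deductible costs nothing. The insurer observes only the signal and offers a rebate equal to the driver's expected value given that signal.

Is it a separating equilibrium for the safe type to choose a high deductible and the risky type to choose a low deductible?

Under separation the insurer infers type exactly: high deductible → safe (pays 157), low deductible → risky (pays 65).
Safe: high deductible gives 157 − 23 = 134; low deductible gives 65 − 0 = 65. No deviation. ✓
Risky: low deductible gives 65 − 0 = 65; high deductible gives 157 − 40 = 117. Would deviate. ✗

No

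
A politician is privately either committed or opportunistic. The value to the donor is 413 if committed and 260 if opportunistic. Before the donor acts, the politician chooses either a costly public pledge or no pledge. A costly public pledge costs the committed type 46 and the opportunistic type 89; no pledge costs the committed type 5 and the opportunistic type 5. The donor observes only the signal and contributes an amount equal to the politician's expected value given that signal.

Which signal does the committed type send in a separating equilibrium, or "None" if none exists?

None

Try committed → pledge, opportunistic → no pledge:
  If types separate, pledge earns payment 413 and no pledge earns 260.
  Committed: pledge gives 413 − 46 = 367; no pledge gives 260 − 5 = 255. No deviation. ✓
  Opportunistic: no pledge gives 260 − 5 = 255; pledge gives 413 − 89 = 324. Would deviate. ✗
Try committed → no pledge, opportunistic → pledge:
  If types separate, no pledge earns payment 413 and pledge earns 260.
  Committed: no pledge gives 413 − 5 = 408; pledge gives 260 − 46 = 214. No deviation. ✓
  Opportunistic: pledge gives 260 − 89 = 171; no pledge gives 413 − 5 = 408. Would deviate. ✗
Neither assignment is incentive-compatible.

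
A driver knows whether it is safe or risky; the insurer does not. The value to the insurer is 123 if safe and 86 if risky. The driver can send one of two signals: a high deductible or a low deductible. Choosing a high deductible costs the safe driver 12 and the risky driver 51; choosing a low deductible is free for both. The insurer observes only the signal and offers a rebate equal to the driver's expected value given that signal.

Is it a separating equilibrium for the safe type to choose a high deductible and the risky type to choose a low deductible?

Yes

Under separation the insurer infers type exactly: high deductible → safe (pays 123), low deductible → risky (pays 86).
Safe: high deductible gives 123 − 12 = 111; low deductible gives 86 − 0 = 86. No deviation. ✓
Risky: low deductible gives 86 − 0 = 86; high deductible gives 123 − 51 = 72. No deviation. ✓
Neither type gains from mimicking the other.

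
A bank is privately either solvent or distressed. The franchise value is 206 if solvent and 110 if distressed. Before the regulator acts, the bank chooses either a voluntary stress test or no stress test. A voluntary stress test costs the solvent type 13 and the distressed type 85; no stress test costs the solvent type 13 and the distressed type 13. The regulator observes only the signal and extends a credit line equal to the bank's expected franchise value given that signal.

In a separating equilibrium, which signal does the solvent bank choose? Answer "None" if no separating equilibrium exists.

Try solvent → stress test, distressed → no stress test:
  Under separation the regulator infers type exactly: stress test → solvent (pays 206), no stress test → distressed (pays 110).
  Solvent: stress test gives 206 − 13 = 193; no stress test gives 110 − 13 = 97. No deviation. ✓
  Distressed: no stress test gives 110 − 13 = 97; stress test gives 206 − 85 = 121. Would deviate. ✗
Try solvent → no stress test, distressed → stress test:
  Under separation the regulator infers type exactly: no stress test → solvent (pays 206), stress test → distressed (pays 110).
  Solvent: no stress test gives 206 − 13 = 193; stress test gives 110 − 13 = 97. No deviation. ✓
  Distressed: stress test gives 110 − 85 = 25; no stress test gives 206 − 13 = 193. Would deviate. ✗
Neither assignment is incentive-compatible.

None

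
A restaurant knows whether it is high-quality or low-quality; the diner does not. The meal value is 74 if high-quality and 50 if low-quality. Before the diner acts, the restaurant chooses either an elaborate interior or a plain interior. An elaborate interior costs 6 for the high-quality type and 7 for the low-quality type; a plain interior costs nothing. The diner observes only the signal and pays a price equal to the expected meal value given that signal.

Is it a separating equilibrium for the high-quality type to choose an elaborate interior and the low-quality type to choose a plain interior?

No

If types separate, elaborate interior earns payment 74 and plain interior earns 50.
High-quality: elaborate interior gives 74 − 6 = 68; plain interior gives 50 − 0 = 50. No deviation. ✓
Low-quality: plain interior gives 50 − 0 = 50; elaborate interior gives 74 − 7 = 67. Would deviate. ✗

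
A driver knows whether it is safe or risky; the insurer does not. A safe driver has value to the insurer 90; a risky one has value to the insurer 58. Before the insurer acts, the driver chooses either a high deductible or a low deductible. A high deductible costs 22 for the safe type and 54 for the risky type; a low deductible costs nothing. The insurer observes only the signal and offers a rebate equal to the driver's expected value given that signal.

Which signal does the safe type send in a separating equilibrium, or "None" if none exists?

Try safe → high deductible, risky → low deductible:
  Under separation the insurer infers type exactly: high deductible → safe (pays 90), low deductible → risky (pays 58).
  Safe: high deductible gives 90 − 22 = 68; low deductible gives 58 − 0 = 58. No deviation. ✓
  Risky: low deductible gives 58 − 0 = 58; high deductible gives 90 − 54 = 36. No deviation. ✓
Both hold — the safe type sends high deductible.

high deductible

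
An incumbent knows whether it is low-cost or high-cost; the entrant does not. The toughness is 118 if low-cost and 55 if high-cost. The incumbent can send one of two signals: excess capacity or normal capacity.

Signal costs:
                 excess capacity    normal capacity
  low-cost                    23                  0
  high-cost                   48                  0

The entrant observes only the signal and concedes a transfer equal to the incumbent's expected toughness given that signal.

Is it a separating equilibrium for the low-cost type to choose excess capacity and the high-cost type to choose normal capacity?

No

If types separate, excess capacity earns payment 118 and normal capacity earns 55.
Low-cost: excess capacity gives 118 − 23 = 95; normal capacity gives 55 − 0 = 55. No deviation. ✓
High-cost: normal capacity gives 55 − 0 = 55; excess capacity gives 118 − 48 = 70. Would deviate. ✗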